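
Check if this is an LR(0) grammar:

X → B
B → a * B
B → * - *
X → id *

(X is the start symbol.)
A grammar is LR(0) if no state in the canonical LR(0) collection has:
  - both a shift item (dot before a terminal) and a complete item (shift-reduce conflict), or
  - two or more complete items (reduce-reduce conflict; the accept item [X' → X .] counts as a complete item here).

Augment with X' → X and build the canonical LR(0) collection (I0 = CLOSURE({[X' → . X]}), then GOTO on every symbol after a dot until no new states appear). It has 11 states:
  I0: { [B → . * - *], [B → . a * B], [X → . B], [X → . id *], [X' → . X] }  — shift
  I1: { [B → * . - *] }  — shift
  I2: { [X → B .] }  — reduce
  I3: { [X' → X .] }  — accept
  I4: { [B → a . * B] }  — shift
  I5: { [X → id . *] }  — shift
  I6: { [X → id * .] }  — reduce
  I7: { [B → . * - *], [B → . a * B], [B → a * . B] }  — shift
  I8: { [B → a * B .] }  — reduce
  I9: { [B → * - . *] }  — shift
  I10: { [B → * - * .] }  — reduce

Every state is either a pure shift/goto state or contains exactly one complete item and nothing to shift — no conflicts. The grammar is LR(0).

Answer: Yes, the grammar is LR(0)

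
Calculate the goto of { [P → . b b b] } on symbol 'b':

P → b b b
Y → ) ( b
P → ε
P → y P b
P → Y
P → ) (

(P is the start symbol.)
{ [P → b . b b] }

GOTO(I, 'b') = CLOSURE({ [A → αX.β] : [A → α.Xβ] ∈ I, X = 'b' })

Items with dot before 'b', with the dot advanced:
  [P → . b b b] → [P → b . b b]
Closure adds nothing (no advanced item has the dot before a non-terminal).

GOTO = { [P → b . b b] }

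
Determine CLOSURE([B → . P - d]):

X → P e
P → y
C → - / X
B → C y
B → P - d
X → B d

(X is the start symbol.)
{ [B → . P - d], [P → . y] }

To compute CLOSURE, for each item [A → α.Bβ] where B is a non-terminal, add [B → .γ] for all productions B → γ; repeat for the newly added items until nothing changes.

Start with: [B → . P - d]
  [B → . P - d] has the dot before P: add [P → . y]
No further items can be added.

CLOSURE = { [B → . P - d], [P → . y] }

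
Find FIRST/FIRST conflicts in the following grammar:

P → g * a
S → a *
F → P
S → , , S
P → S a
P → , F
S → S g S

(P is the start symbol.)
A FIRST/FIRST conflict occurs when two productions N → α and N → β for the same non-terminal have FIRST(α) ∩ FIRST(β) ≠ ∅ (with ε ∈ FIRST of a nullable right-hand side, so two nullable alternatives also conflict).

FIRST sets of the non-terminals at (or reachable through a nullable prefix from) the front of some alternative:
  FIRST(S) = { ',', 'a' }

Productions for P:
  P → g * a: FIRST = { 'g' }
  P → S a: FIRST = { ',', 'a' }
  P → , F: FIRST = { ',' }
Productions for S:
  S → a *: FIRST = { 'a' }
  S → , , S: FIRST = { ',' }
  S → S g S: FIRST = { ',', 'a' }
F has only one production, so no FIRST/FIRST conflict is possible there.

Conflict for P: P → S a and P → , F
  Overlap: { ',' }
Conflict for S: S → a * and S → S g S
  Overlap: { 'a' }
Conflict for S: S → , , S and S → S g S
  Overlap: { ',' }

Answer: Yes. P → S a / P → ',' F on { ',' }; S → a '*' / S → S g S on { 'a' }; S → ',' ',' S / S → S g S on { ',' }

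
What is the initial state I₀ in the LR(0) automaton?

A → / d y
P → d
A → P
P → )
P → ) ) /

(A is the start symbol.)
{ [A → . / d y], [A → . P], [A' → . A], [P → . ) ) /], [P → . )], [P → . d] }

First, augment the grammar with A' → A
I₀ = CLOSURE({ [A' → . A] }):
  [A' → . A] has the dot before A: add [A → . / d y], [A → . P]
  [A → . P] has the dot before P: add [P → . d], [P → . )], [P → . ) ) /]
No further items can be added.

I₀ = { [A → . / d y], [A → . P], [A' → . A], [P → . ) ) /], [P → . )], [P → . d] }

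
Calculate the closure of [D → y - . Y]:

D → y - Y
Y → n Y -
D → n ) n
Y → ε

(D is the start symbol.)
{ [D → y - . Y], [Y → . n Y -], [Y → .] }

To compute CLOSURE, for each item [A → α.Bβ] where B is a non-terminal, add [B → .γ] for all productions B → γ; repeat for the newly added items until nothing changes.

Start with: [D → y - . Y]
  [D → y - . Y] has the dot before Y: add [Y → . n Y -], [Y → .]
No further items can be added.

CLOSURE = { [D → y - . Y], [Y → . n Y -], [Y → .] }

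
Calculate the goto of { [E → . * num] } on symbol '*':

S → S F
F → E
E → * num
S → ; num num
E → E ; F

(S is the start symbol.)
{ [E → * . num] }

GOTO(I, '*') = CLOSURE({ [A → αX.β] : [A → α.Xβ] ∈ I, X = '*' })

Items with dot before '*', with the dot advanced:
  [E → . * num] → [E → * . num]
Closure adds nothing (no advanced item has the dot before a non-terminal).

GOTO = { [E → * . num] }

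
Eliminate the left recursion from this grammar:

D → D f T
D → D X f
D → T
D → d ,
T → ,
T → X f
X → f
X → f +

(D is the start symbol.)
D is directly left-recursive. The standard transformation for
  A → A α₁ | ... | A α_m | β₁ | ... | β_n
is
  A  → β₁ A' | ... | β_n A'
  A' → α₁ A' | ... | α_m A' | ε

D → T becomes D → T D'
D → d , becomes D → d , D'
D → D f T becomes D' → f T D'
D → D X f becomes D' → X f D'
Add D' → ε

Productions for other non-terminals are unchanged:
  T → ,
  T → X f
  X → f
  X → f +

Resulting grammar:
D → T D'
D → d , D'
D' → f T D'
D' → X f D'
D' → ε
T → ,
T → X f
X → f
X → f +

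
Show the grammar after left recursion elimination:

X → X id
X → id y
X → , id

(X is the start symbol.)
X is directly left-recursive. The standard transformation for
  A → A α₁ | ... | A α_m | β₁ | ... | β_n
is
  A  → β₁ A' | ... | β_n A'
  A' → α₁ A' | ... | α_m A' | ε

X → id y becomes X → id y X'
X → , id becomes X → , id X'
X → X id becomes X' → id X'
Add X' → ε

Resulting grammar:
X → id y X'
X → , id X'
X' → id X'
X' → ε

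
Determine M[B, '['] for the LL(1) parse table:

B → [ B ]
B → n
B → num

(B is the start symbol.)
To find M[B, '['], we find productions for B where '[' is in the predict set (PREDICT(N → α) = (FIRST(α) \ {ε}) ∪ (FOLLOW(N) if α ⇒* ε)).

B → [ B ]: PREDICT = { '[' }
  '[' is in predict set, so this production goes in M[B, '[']
B → n: PREDICT = { 'n' }
B → num: PREDICT = { 'num' }

M[B, '['] = B → [ B ]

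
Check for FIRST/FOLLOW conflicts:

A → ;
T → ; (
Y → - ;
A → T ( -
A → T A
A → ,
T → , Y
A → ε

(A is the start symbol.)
Nullable non-terminals: A.
FIRST sets used below: FIRST(T) = { ',', ';' }

A: nullable alternative(s) A → ε; FOLLOW(A) = { $ }
  A → ;: FIRST \ {ε} = { ';' } — disjoint from FOLLOW(A)
  A → T ( -: FIRST \ {ε} = { ',', ';' } — disjoint from FOLLOW(A)
  A → T A: FIRST \ {ε} = { ',', ';' } — disjoint from FOLLOW(A)
  A → ,: FIRST \ {ε} = { ',' } — disjoint from FOLLOW(A)
  A → ε: FIRST \ {ε} = { } — this is the only nullable alternative, skip

T, Y have no nullable alternative, so no FIRST/FOLLOW check is needed there.

No FIRST/FOLLOW conflicts found.

Answer: No FIRST/FOLLOW conflicts.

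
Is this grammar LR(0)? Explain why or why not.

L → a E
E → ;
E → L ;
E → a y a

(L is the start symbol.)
A grammar is LR(0) if no state in the canonical LR(0) collection has:
  - both a shift item (dot before a terminal) and a complete item (shift-reduce conflict), or
  - two or more complete items (reduce-reduce conflict; the accept item [L' → L .] counts as a complete item here).

Augment with L' → L and build the canonical LR(0) collection (I0 = CLOSURE({[L' → . L]}), then GOTO on every symbol after a dot until no new states appear). It has 10 states:
  I0: { [L → . a E], [L' → . L] }  — shift
  I1: { [L' → L .] }  — accept
  I2: { [E → . ;], [E → . L ;], [E → . a y a], [L → . a E], [L → a . E] }  — shift
  I3: { [E → ; .] }  — reduce
  I4: { [L → a E .] }  — reduce
  I5: { [E → L . ;] }  — shift
  I6: { [E → . ;], [E → . L ;], [E → . a y a], [E → a . y a], [L → . a E], [L → a . E] }  — shift
  I7: { [E → a y . a] }  — shift
  I8: { [E → a y a .] }  — reduce
  I9: { [E → L ; .] }  — reduce

Every state is either a pure shift/goto state or contains exactly one complete item and nothing to shift — no conflicts. The grammar is LR(0).

Answer: Yes, the grammar is LR(0)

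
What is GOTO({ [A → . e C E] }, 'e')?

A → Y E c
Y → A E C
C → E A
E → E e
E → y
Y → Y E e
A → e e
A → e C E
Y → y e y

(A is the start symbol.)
{ [A → e . C E], [C → . E A], [E → . E e], [E → . y] }

GOTO(I, 'e') = CLOSURE({ [A → αX.β] : [A → α.Xβ] ∈ I, X = 'e' })

Items with dot before 'e', with the dot advanced:
  [A → . e C E] → [A → e . C E]
Closure of the advanced items:
  [A → e . C E] has the dot before C: add [C → . E A]
  [C → . E A] has the dot before E: add [E → . E e], [E → . y]

GOTO = { [A → e . C E], [C → . E A], [E → . E e], [E → . y] }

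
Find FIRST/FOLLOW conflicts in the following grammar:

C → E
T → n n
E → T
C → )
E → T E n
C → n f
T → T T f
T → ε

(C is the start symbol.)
Yes. T → n n with FOLLOW(T) on { 'n' }; T → T T f with FOLLOW(T) on { 'f', 'n' }; E → T E n with FOLLOW(E) on { 'n' }

Nullable non-terminals: C, E, T.
FIRST sets used below: FIRST(E) = { 'f', 'n', ε }, FIRST(T) = { 'f', 'n', ε }

C: nullable alternative(s) C → E; FOLLOW(C) = { $ }
  C → E: FIRST \ {ε} = { 'f', 'n' } — this is the only nullable alternative, skip
  C → ): FIRST \ {ε} = { ')' } — disjoint from FOLLOW(C)
  C → n f: FIRST \ {ε} = { 'n' } — disjoint from FOLLOW(C)

E: nullable alternative(s) E → T; FOLLOW(E) = { $, 'n' }
  E → T: FIRST \ {ε} = { 'f', 'n' } — this is the only nullable alternative, skip
  E → T E n: FIRST \ {ε} = { 'f', 'n' } — overlaps FOLLOW(E) on { 'n' }: CONFLICT

T: nullable alternative(s) T → ε; FOLLOW(T) = { $, 'f', 'n' }
  T → n n: FIRST \ {ε} = { 'n' } — overlaps FOLLOW(T) on { 'n' }: CONFLICT
  T → T T f: FIRST \ {ε} = { 'f', 'n' } — overlaps FOLLOW(T) on { 'f', 'n' }: CONFLICT
  T → ε: FIRST \ {ε} = { } — this is the only nullable alternative, skip

So the grammar has 3 FIRST/FOLLOW conflicts (marked CONFLICT above).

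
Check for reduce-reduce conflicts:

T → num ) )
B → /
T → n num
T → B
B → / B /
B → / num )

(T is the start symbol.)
No reduce-reduce conflicts

A reduce-reduce conflict occurs when an LR(0) state has two complete items [A → α .] and [B → β .] — both call for a reduction, and with no lookahead the parser cannot choose between them.

Augment with T' → T and build the canonical LR(0) collection (I0 = CLOSURE({[T' → . T]}), then GOTO on every symbol after a dot until no new states appear). It has 13 states:
  I0: { [B → . / B /], [B → . / num )], [B → . /], [T → . B], [T → . n num], [T → . num ) )], [T' → . T] }  — shift
  I1: { [B → . / B /], [B → . / num )], [B → . /], [B → / . B /], [B → / . num )], [B → / .] }  — shift, reduce
  I2: { [T → B .] }  — reduce
  I3: { [T' → T .] }  — accept
  I4: { [T → n . num] }  — shift
  I5: { [T → num . ) )] }  — shift
  I6: { [T → num ) . )] }  — shift
  I7: { [T → num ) ) .] }  — reduce
  I8: { [T → n num .] }  — reduce
  I9: { [B → / B . /] }  — shift
  I10: { [B → / num . )] }  — shift
  I11: { [B → / num ) .] }  — reduce
  I12: { [B → / B / .] }  — reduce

No state contains more than one complete item.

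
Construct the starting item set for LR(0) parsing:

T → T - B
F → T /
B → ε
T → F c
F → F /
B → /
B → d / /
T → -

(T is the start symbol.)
First, augment the grammar with T' → T
I₀ = CLOSURE({ [T' → . T] }):
  [T' → . T] has the dot before T: add [T → . T - B], [T → . F c], [T → . -]
  [T → . F c] has the dot before F: add [F → . T /], [F → . F /]
No further items can be added.

I₀ = { [F → . F /], [F → . T /], [T → . -], [T → . F c], [T → . T - B], [T' → . T] }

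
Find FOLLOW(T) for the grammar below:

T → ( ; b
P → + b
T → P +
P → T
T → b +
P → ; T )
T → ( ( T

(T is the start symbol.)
{ $, ')', '+' }

T is the start symbol, so $ ∈ FOLLOW(T).
In P → T: T is at the end, add FOLLOW(P)
In P → ; T ): T is followed by ')', add FIRST(')') \ {ε} = { ')' }
In T → ( ( T: T is at the end; this adds FOLLOW(T) to itself — nothing new

The FOLLOW sets referred to above (computed the same way, to a fixed point):
  FOLLOW(P) = { '+' }

Taking the union: FOLLOW(T) = { $, ')', '+' }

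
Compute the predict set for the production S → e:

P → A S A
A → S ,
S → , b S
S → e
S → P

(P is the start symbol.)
PREDICT(S → e) = (FIRST(RHS) \ {ε}) ∪ (FOLLOW(S) if ε ∈ FIRST(RHS), i.e. RHS ⇒* ε)
FIRST(e) = { 'e' }
ε ∉ FIRST(e), so FOLLOW(S) is not added.
PREDICT(S → e) = { 'e' }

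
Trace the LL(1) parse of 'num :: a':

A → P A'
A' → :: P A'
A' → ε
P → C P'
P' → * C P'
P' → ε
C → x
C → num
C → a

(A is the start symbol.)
LL(1) parsing maintains a stack (initially the start symbol over $) and the input. At each step: if the stack top is a terminal, match it against the current input token; if it is a non-terminal N, replace it with the RHS of M[N, lookahead] (the unique production whose predict set contains the lookahead).

Stack is shown with the top on the left.

Stack        Input       Action
-------------------------------
A $          num :: a $  output A → P A'
P A' $       num :: a $  output P → C P'
C P' A' $    num :: a $  output C → num
num P' A' $  num :: a $  match 'num'
P' A' $      :: a $      output P' → ε
A' $         :: a $      output A' → :: P A'
:: P A' $    :: a $      match '::'
P A' $       a $         output P → C P'
C P' A' $    a $         output C → a
a P' A' $    a $         match 'a'
P' A' $      $           output P' → ε
A' $         $           output A' → ε
$            $           accept

The string is accepted.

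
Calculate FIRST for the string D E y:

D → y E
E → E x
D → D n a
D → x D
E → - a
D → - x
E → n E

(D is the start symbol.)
{ '-', 'x', 'y' }

FIRST sets of the non-terminals involved (from the grammar, by fixed-point iteration):
  FIRST(D) = { '-', 'x', 'y' }

To compute FIRST(D E y), process the symbols left to right:
Symbol D is a non-terminal. Add FIRST(D) \ {ε} = { '-', 'x', 'y' }
D is not nullable (ε ∉ FIRST(D)), so stop here.
FIRST(D E y) = { '-', 'x', 'y' }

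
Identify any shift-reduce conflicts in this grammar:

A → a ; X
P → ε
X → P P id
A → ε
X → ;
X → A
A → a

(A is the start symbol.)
Yes — I0: [A → .] vs [A → . a]; I2: [A → a .] vs [A → a . ; X]; I3: [A → .] vs [A → . a]

Augment with A' → A and build the canonical LR(0) collection (I0 = CLOSURE({[A' → . A]}), then GOTO on every symbol after a dot until no new states appear). It has 10 states:
  I0: { [A → . a ; X], [A → . a], [A → .], [A' → . A] }  — shift, reduce
  I1: { [A' → A .] }  — accept
  I2: { [A → a . ; X], [A → a .] }  — shift, reduce
  I3: { [A → . a ; X], [A → . a], [A → .], [A → a ; . X], [P → .], [X → . ;], [X → . A], [X → . P P id] }  — shift, 2 reduces
  I4: { [X → ; .] }  — reduce
  I5: { [X → A .] }  — reduce
  I6: { [P → .], [X → P . P id] }  — reduce
  I7: { [A → a ; X .] }  — reduce
  I8: { [X → P P . id] }  — shift
  I9: { [X → P P id .] }  — reduce

I0 contains reduce item [A → .] and shift items [A → . a], [A → . a ; X] — shift-reduce conflict.
I2 contains reduce item [A → a .] and shift item [A → a . ; X] — shift-reduce conflict.
I3 contains reduce items [A → .], [P → .] and shift items [A → . a], [A → . a ; X], [X → . ;] — shift-reduce conflict.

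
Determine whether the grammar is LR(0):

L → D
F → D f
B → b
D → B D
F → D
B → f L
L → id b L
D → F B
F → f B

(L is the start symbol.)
A grammar is LR(0) if no state in the canonical LR(0) collection has:
  - both a shift item (dot before a terminal) and a complete item (shift-reduce conflict), or
  - two or more complete items (reduce-reduce conflict; the accept item [L' → L .] counts as a complete item here).

Augment with L' → L and build the canonical LR(0) collection (I0 = CLOSURE({[L' → . L]}), then GOTO on every symbol after a dot until no new states appear). It has 16 states:
  I0: { [B → . b], [B → . f L], [D → . B D], [D → . F B], [F → . D f], [F → . D], [F → . f B], [L → . D], [L → . id b L], [L' → . L] }  — shift
  I1: { [B → . b], [B → . f L], [D → . B D], [D → . F B], [D → B . D], [F → . D f], [F → . D], [F → . f B] }  — shift
  I2: { [F → D . f], [F → D .], [L → D .] }  — shift, 2 reduces
  I3: { [B → . b], [B → . f L], [D → F . B] }  — shift
  I4: { [L' → L .] }  — accept
  I5: { [B → b .] }  — reduce
  I6: { [B → . b], [B → . f L], [B → f . L], [D → . B D], [D → . F B], [F → . D f], [F → . D], [F → . f B], [F → f . B], [L → . D], [L → . id b L] }  — shift
  I7: { [L → id . b L] }  — shift
  I8: { [B → . b], [B → . f L], [D → . B D], [D → . F B], [F → . D f], [F → . D], [F → . f B], [L → . D], [L → . id b L], [L → id b . L] }  — shift
  I9: { [L → id b L .] }  — reduce
  I10: { [B → . b], [B → . f L], [D → . B D], [D → . F B], [D → B . D], [F → . D f], [F → . D], [F → . f B], [F → f B .] }  — shift, reduce
  I11: { [B → f L .] }  — reduce
  I12: { [D → B D .], [F → D . f], [F → D .] }  — shift, 2 reduces
  I13: { [F → D f .] }  — reduce
  I14: { [D → F B .] }  — reduce
  I15: { [B → . b], [B → . f L], [B → f . L], [D → . B D], [D → . F B], [F → . D f], [F → . D], [F → . f B], [L → . D], [L → . id b L] }  — shift

Conflict in state I2:
  Shift-reduce conflict between [F → D .] and [F → D . f]
So the grammar is NOT LR(0).

Answer: No. Shift-reduce conflict between [F → D .] and [F → D . f]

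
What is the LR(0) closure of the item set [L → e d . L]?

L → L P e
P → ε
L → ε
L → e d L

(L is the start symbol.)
Start with: [L → e d . L]
  [L → e d . L] has the dot before L: add [L → . L P e], [L → .], [L → . e d L]
No further items can be added.

CLOSURE = { [L → . L P e], [L → . e d L], [L → .], [L → e d . L] }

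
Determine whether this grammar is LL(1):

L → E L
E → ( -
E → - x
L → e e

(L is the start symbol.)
Yes, the grammar is LL(1).

Relevant sets:
  FIRST(E) = { '(', '-' }

For L:
  PREDICT(L → E L) = { '(', '-' }
  PREDICT(L → e e) = { 'e' }
For E:
  PREDICT(E → '(' '-') = { '(' }
  PREDICT(E → '-' x) = { '-' }

All predict sets are disjoint. The grammar IS LL(1).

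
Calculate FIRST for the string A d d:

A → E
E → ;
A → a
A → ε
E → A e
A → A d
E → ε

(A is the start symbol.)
FIRST sets of the non-terminals involved (from the grammar, by fixed-point iteration):
  FIRST(A) = { ';', 'a', 'd', 'e', ε }

To compute FIRST(A d d), process the symbols left to right:
Symbol A is a non-terminal. Add FIRST(A) \ {ε} = { ';', 'a', 'd', 'e' }
A is nullable (ε ∈ FIRST(A)), continue to the next symbol.
Symbol d is a terminal. Add 'd' and stop.
FIRST(A d d) = { ';', 'a', 'd', 'e' }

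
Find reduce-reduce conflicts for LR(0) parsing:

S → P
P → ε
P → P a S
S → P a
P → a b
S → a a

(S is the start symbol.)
Yes — I6: [P → .] vs [S → P a .]

A reduce-reduce conflict occurs when an LR(0) state has two complete items [A → α .] and [B → β .] — both call for a reduction, and with no lookahead the parser cannot choose between them.

Augment with S' → S and build the canonical LR(0) collection (I0 = CLOSURE({[S' → . S]}), then GOTO on every symbol after a dot until no new states appear). It has 8 states:
  I0: { [P → . P a S], [P → . a b], [P → .], [S → . P a], [S → . P], [S → . a a], [S' → . S] }  — shift, reduce
  I1: { [P → P . a S], [S → P . a], [S → P .] }  — shift, reduce
  I2: { [S' → S .] }  — accept
  I3: { [P → a . b], [S → a . a] }  — shift
  I4: { [S → a a .] }  — reduce
  I5: { [P → a b .] }  — reduce
  I6: { [P → . P a S], [P → . a b], [P → .], [P → P a . S], [S → . P a], [S → . P], [S → . a a], [S → P a .] }  — shift, 2 reduces
  I7: { [P → P a S .] }  — reduce

I6 contains complete items [P → .], [S → P a .] — reduce-reduce conflict.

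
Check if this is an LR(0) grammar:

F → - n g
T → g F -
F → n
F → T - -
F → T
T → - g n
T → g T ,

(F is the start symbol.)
Augment with F' → F and build the canonical LR(0) collection (I0 = CLOSURE({[F' → . F]}), then GOTO on every symbol after a dot until no new states appear). It has 16 states:
  I0: { [F → . - n g], [F → . T - -], [F → . T], [F → . n], [F' → . F], [T → . - g n], [T → . g F -], [T → . g T ,] }  — shift
  I1: { [F → - . n g], [T → - . g n] }  — shift
  I2: { [F' → F .] }  — accept
  I3: { [F → T . - -], [F → T .] }  — shift, reduce
  I4: { [F → . - n g], [F → . T - -], [F → . T], [F → . n], [T → . - g n], [T → . g F -], [T → . g T ,], [T → g . F -], [T → g . T ,] }  — shift
  I5: { [F → n .] }  — reduce
  I6: { [T → g F . -] }  — shift
  I7: { [F → T . - -], [F → T .], [T → g T . ,] }  — shift, reduce
  I8: { [T → g T , .] }  — reduce
  I9: { [F → T - . -] }  — shift
  I10: { [F → T - - .] }  — reduce
  I11: { [T → g F - .] }  — reduce
  I12: { [T → - g . n] }  — shift
  I13: { [F → - n . g] }  — shift
  I14: { [F → - n g .] }  — reduce
  I15: { [T → - g n .] }  — reduce

Conflict in state I3:
  Shift-reduce conflict between [F → T .] and [F → T . - -]
So the grammar is NOT LR(0).

Answer: No. Shift-reduce conflict between [F → T .] and [F → T . - -]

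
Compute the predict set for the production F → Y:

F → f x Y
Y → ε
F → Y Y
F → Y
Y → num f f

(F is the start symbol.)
PREDICT(F → Y) = (FIRST(RHS) \ {ε}) ∪ (FOLLOW(F) if ε ∈ FIRST(RHS), i.e. RHS ⇒* ε)
FIRST(Y) = { 'num', ε }
FIRST(Y) = { 'num', ε }
ε ∈ FIRST(Y) (the right-hand side is nullable), so add FOLLOW(F) = { $ }
PREDICT(F → Y) = { $, 'num' }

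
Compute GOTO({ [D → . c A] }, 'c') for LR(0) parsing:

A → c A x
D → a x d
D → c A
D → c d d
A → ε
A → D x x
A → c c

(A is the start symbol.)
{ [A → . D x x], [A → . c A x], [A → . c c], [A → .], [D → . a x d], [D → . c A], [D → . c d d], [D → c . A] }

GOTO(I, 'c') = CLOSURE({ [A → αX.β] : [A → α.Xβ] ∈ I, X = 'c' })

Items with dot before 'c', with the dot advanced:
  [D → . c A] → [D → c . A]
Closure of the advanced items:
  [D → c . A] has the dot before A: add [A → . c A x], [A → .], [A → . D x x], [A → . c c]
  [A → . D x x] has the dot before D: add [D → . a x d], [D → . c A], [D → . c d d]

GOTO = { [A → . D x x], [A → . c A x], [A → . c c], [A → .], [D → . a x d], [D → . c A], [D → . c d d], [D → c . A] }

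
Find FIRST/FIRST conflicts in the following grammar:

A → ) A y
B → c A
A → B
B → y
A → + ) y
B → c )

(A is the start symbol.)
Yes. B → c A / B → c ')' on { 'c' }

A FIRST/FIRST conflict occurs when two productions N → α and N → β for the same non-terminal have FIRST(α) ∩ FIRST(β) ≠ ∅ (with ε ∈ FIRST of a nullable right-hand side, so two nullable alternatives also conflict).

FIRST sets of the non-terminals at (or reachable through a nullable prefix from) the front of some alternative:
  FIRST(B) = { 'c', 'y' }

Productions for A:
  A → ) A y: FIRST = { ')' }
  A → B: FIRST = { 'c', 'y' }
  A → + ) y: FIRST = { '+' }
Productions for B:
  B → c A: FIRST = { 'c' }
  B → y: FIRST = { 'y' }
  B → c ): FIRST = { 'c' }

Conflict for B: B → c A and B → c )
  Overlap: { 'c' }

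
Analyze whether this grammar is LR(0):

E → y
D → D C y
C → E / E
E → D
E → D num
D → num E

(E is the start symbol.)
No. Shift-reduce conflict between [E → D .] and [D → . num E]

Augment with E' → E and build the canonical LR(0) collection (I0 = CLOSURE({[E' → . E]}), then GOTO on every symbol after a dot until no new states appear). It has 12 states:
  I0: { [D → . D C y], [D → . num E], [E → . D num], [E → . D], [E → . y], [E' → . E] }  — shift
  I1: { [C → . E / E], [D → . D C y], [D → . num E], [D → D . C y], [E → . D num], [E → . D], [E → . y], [E → D . num], [E → D .] }  — shift, reduce
  I2: { [E' → E .] }  — accept
  I3: { [D → . D C y], [D → . num E], [D → num . E], [E → . D num], [E → . D], [E → . y] }  — shift
  I4: { [E → y .] }  — reduce
  I5: { [D → num E .] }  — reduce
  I6: { [D → D C . y] }  — shift
  I7: { [C → E . / E] }  — shift
  I8: { [D → . D C y], [D → . num E], [D → num . E], [E → . D num], [E → . D], [E → . y], [E → D num .] }  — shift, reduce
  I9: { [C → E / . E], [D → . D C y], [D → . num E], [E → . D num], [E → . D], [E → . y] }  — shift
  I10: { [C → E / E .] }  — reduce
  I11: { [D → D C y .] }  — reduce

Conflict in state I1:
  Shift-reduce conflict between [E → D .] and [D → . num E]
So the grammar is NOT LR(0).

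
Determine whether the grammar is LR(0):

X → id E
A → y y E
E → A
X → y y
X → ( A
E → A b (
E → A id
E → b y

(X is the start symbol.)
Augment with X' → X and build the canonical LR(0) collection (I0 = CLOSURE({[X' → . X]}), then GOTO on every symbol after a dot until no new states appear). It has 17 states:
  I0: { [X → . ( A], [X → . id E], [X → . y y], [X' → . X] }  — shift
  I1: { [A → . y y E], [X → ( . A] }  — shift
  I2: { [X' → X .] }  — accept
  I3: { [A → . y y E], [E → . A b (], [E → . A id], [E → . A], [E → . b y], [X → id . E] }  — shift
  I4: { [X → y . y] }  — shift
  I5: { [X → y y .] }  — reduce
  I6: { [E → A . b (], [E → A . id], [E → A .] }  — shift, reduce
  I7: { [X → id E .] }  — reduce
  I8: { [E → b . y] }  — shift
  I9: { [A → y . y E] }  — shift
  I10: { [A → . y y E], [A → y y . E], [E → . A b (], [E → . A id], [E → . A], [E → . b y] }  — shift
  I11: { [A → y y E .] }  — reduce
  I12: { [E → b y .] }  — reduce
  I13: { [E → A b . (] }  — shift
  I14: { [E → A id .] }  — reduce
  I15: { [E → A b ( .] }  — reduce
  I16: { [X → ( A .] }  — reduce

Conflict in state I6:
  Shift-reduce conflict between [E → A .] and [E → A . b (]
So the grammar is NOT LR(0).

Answer: No. Shift-reduce conflict between [E → A .] and [E → A . b (]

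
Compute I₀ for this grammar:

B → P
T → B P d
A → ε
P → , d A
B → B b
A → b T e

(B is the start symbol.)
{ [B → . B b], [B → . P], [B' → . B], [P → . , d A] }

First, augment the grammar with B' → B
I₀ = CLOSURE({ [B' → . B] }):
  [B' → . B] has the dot before B: add [B → . P], [B → . B b]
  [B → . P] has the dot before P: add [P → . , d A]
No further items can be added.

I₀ = { [B → . B b], [B → . P], [B' → . B], [P → . , d A] }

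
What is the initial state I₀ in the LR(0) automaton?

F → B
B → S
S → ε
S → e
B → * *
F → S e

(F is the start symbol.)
First, augment the grammar with F' → F
I₀ = CLOSURE({ [F' → . F] }):
  [F' → . F] has the dot before F: add [F → . B], [F → . S e]
  [F → . B] has the dot before B: add [B → . S], [B → . * *]
  [F → . S e] has the dot before S: add [S → .], [S → . e]
No further items can be added.

I₀ = { [B → . * *], [B → . S], [F → . B], [F → . S e], [F' → . F], [S → . e], [S → .] }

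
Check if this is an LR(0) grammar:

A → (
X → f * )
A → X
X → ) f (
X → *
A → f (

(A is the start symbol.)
Yes, the grammar is LR(0)

A grammar is LR(0) if no state in the canonical LR(0) collection has:
  - both a shift item (dot before a terminal) and a complete item (shift-reduce conflict), or
  - two or more complete items (reduce-reduce conflict; the accept item [A' → A .] counts as a complete item here).

Augment with A' → A and build the canonical LR(0) collection (I0 = CLOSURE({[A' → . A]}), then GOTO on every symbol after a dot until no new states appear). It has 12 states:
  I0: { [A → . (], [A → . X], [A → . f (], [A' → . A], [X → . ) f (], [X → . *], [X → . f * )] }  — shift
  I1: { [A → ( .] }  — reduce
  I2: { [X → ) . f (] }  — shift
  I3: { [X → * .] }  — reduce
  I4: { [A' → A .] }  — accept
  I5: { [A → X .] }  — reduce
  I6: { [A → f . (], [X → f . * )] }  — shift
  I7: { [A → f ( .] }  — reduce
  I8: { [X → f * . )] }  — shift
  I9: { [X → f * ) .] }  — reduce
  I10: { [X → ) f . (] }  — shift
  I11: { [X → ) f ( .] }  — reduce

Every state is either a pure shift/goto state or contains exactly one complete item and nothing to shift — no conflicts. The grammar is LR(0).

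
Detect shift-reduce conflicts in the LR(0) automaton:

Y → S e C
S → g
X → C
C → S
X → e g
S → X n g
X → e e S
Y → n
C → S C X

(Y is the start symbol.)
Yes — I2: [C → S .] vs [S → . g]; I10: [C → S .] vs [S → . g]; I11: [X → C .] vs [S → . g]; I12: [C → S .] vs [S → . g]; I13: [C → S C X .] vs [S → X . n g]

Augment with Y' → Y and build the canonical LR(0) collection (I0 = CLOSURE({[Y' → . Y]}), then GOTO on every symbol after a dot until no new states appear). It has 20 states:
  I0: { [C → . S C X], [C → . S], [S → . X n g], [S → . g], [X → . C], [X → . e e S], [X → . e g], [Y → . S e C], [Y → . n], [Y' → . Y] }  — shift
  I1: { [X → C .] }  — reduce
  I2: { [C → . S C X], [C → . S], [C → S . C X], [C → S .], [S → . X n g], [S → . g], [X → . C], [X → . e e S], [X → . e g], [Y → S . e C] }  — shift, reduce
  I3: { [S → X . n g] }  — shift
  I4: { [Y' → Y .] }  — accept
  I5: { [X → e . e S], [X → e . g] }  — shift
  I6: { [S → g .] }  — reduce
  I7: { [Y → n .] }  — reduce
  I8: { [C → . S C X], [C → . S], [S → . X n g], [S → . g], [X → . C], [X → . e e S], [X → . e g], [X → e e . S] }  — shift
  I9: { [X → e g .] }  — reduce
  I10: { [C → . S C X], [C → . S], [C → S . C X], [C → S .], [S → . X n g], [S → . g], [X → . C], [X → . e e S], [X → . e g], [X → e e S .] }  — shift, 2 reduces
  I11: { [C → . S C X], [C → . S], [C → S C . X], [S → . X n g], [S → . g], [X → . C], [X → . e e S], [X → . e g], [X → C .] }  — shift, reduce
  I12: { [C → . S C X], [C → . S], [C → S . C X], [C → S .], [S → . X n g], [S → . g], [X → . C], [X → . e e S], [X → . e g] }  — shift, reduce
  I13: { [C → S C X .], [S → X . n g] }  — shift, reduce
  I14: { [S → X n . g] }  — shift
  I15: { [S → X n g .] }  — reduce
  I16: { [C → . S C X], [C → . S], [S → . X n g], [S → . g], [X → . C], [X → . e e S], [X → . e g], [X → e . e S], [X → e . g], [Y → S e . C] }  — shift
  I17: { [X → C .], [Y → S e C .] }  — 2 reduces
  I18: { [C → . S C X], [C → . S], [S → . X n g], [S → . g], [X → . C], [X → . e e S], [X → . e g], [X → e . e S], [X → e . g], [X → e e . S] }  — shift
  I19: { [S → g .], [X → e g .] }  — 2 reduces

I2 contains reduce item [C → S .] and shift items [S → . g], [X → . e e S], [X → . e g], [Y → S . e C] — shift-reduce conflict.
I10 contains reduce items [C → S .], [X → e e S .] and shift items [S → . g], [X → . e e S], [X → . e g] — shift-reduce conflict.
I11 contains reduce item [X → C .] and shift items [S → . g], [X → . e e S], [X → . e g] — shift-reduce conflict.
I12 contains reduce item [C → S .] and shift items [S → . g], [X → . e e S], [X → . e g] — shift-reduce conflict.
I13 contains reduce item [C → S C X .] and shift item [S → X . n g] — shift-reduce conflict.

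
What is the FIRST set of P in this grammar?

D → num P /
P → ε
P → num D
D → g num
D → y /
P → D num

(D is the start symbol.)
FIRST sets of the other non-terminals involved (by the same procedure, iterated to a fixed point):
  FIRST(D) = { 'g', 'num', 'y' }

From P → ε:
  - ε-production, so ε ∈ FIRST(P)
From P → num D:
  - num is a terminal: add 'num' and stop
From P → D num:
  - D is a non-terminal: add FIRST(D) \ {ε} = { 'g', 'num', 'y' }
    D is not nullable, so stop

Collecting: FIRST(P) = { 'g', 'num', 'y', ε }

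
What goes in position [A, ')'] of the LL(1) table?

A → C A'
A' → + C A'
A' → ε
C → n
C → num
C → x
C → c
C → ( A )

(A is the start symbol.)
To find M[A, ')'], we find productions for A where ')' is in the predict set (PREDICT(N → α) = (FIRST(α) \ {ε}) ∪ (FOLLOW(N) if α ⇒* ε)).

Relevant sets:
  FIRST(C) = { '(', 'c', 'n', 'num', 'x' }

A → C A': PREDICT = { '(', 'c', 'n', 'num', 'x' }

M[A, ')'] is empty (no production applies)

Answer: Empty (error entry)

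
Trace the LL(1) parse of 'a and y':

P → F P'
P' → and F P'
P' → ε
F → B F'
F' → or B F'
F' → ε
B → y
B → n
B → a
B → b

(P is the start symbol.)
LL(1) parsing maintains a stack (initially the start symbol over $) and the input. At each step: if the stack top is a terminal, match it against the current input token; if it is a non-terminal N, replace it with the RHS of M[N, lookahead] (the unique production whose predict set contains the lookahead).

Stack is shown with the top on the left.

Stack       Input      Action
-----------------------------
P $         a and y $  output P → F P'
F P' $      a and y $  output F → B F'
B F' P' $   a and y $  output B → a
a F' P' $   a and y $  match 'a'
F' P' $     and y $    output F' → ε
P' $        and y $    output P' → and F P'
and F P' $  and y $    match 'and'
F P' $      y $        output F → B F'
B F' P' $   y $        output B → y
y F' P' $   y $        match 'y'
F' P' $     $          output F' → ε
P' $        $          output P' → ε
$           $          accept

The string is accepted.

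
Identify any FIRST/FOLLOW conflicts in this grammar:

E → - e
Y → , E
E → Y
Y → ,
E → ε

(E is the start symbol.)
No FIRST/FOLLOW conflicts.

A FIRST/FOLLOW conflict occurs when a non-terminal N has a nullable alternative N → β (β ⇒* ε) and another alternative N → α with FIRST(α) ∩ FOLLOW(N) ≠ ∅: on such a lookahead the parser cannot decide between expanding α and letting N vanish via β.

Nullable non-terminals: E.
FIRST sets used below: FIRST(Y) = { ',' }

E: nullable alternative(s) E → ε; FOLLOW(E) = { $ }
  E → - e: FIRST \ {ε} = { '-' } — disjoint from FOLLOW(E)
  E → Y: FIRST \ {ε} = { ',' } — disjoint from FOLLOW(E)
  E → ε: FIRST \ {ε} = { } — this is the only nullable alternative, skip

Y has no nullable alternative, so no FIRST/FOLLOW check is needed there.

No FIRST/FOLLOW conflicts found.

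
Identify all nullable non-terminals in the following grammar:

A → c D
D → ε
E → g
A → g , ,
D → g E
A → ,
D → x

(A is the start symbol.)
{ 'D' }

A non-terminal is nullable if it can derive ε (the empty string): either it has an ε-production, or it has a production whose right-hand side consists entirely of nullable non-terminals.

ε-productions: D → ε
So D is immediately nullable.
No further non-terminal can be added: every production for the remaining non-terminals contains a terminal or a non-nullable non-terminal.
Nullable = { 'D' }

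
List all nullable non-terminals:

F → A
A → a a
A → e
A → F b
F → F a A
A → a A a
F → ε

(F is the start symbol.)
A non-terminal is nullable if it can derive ε (the empty string): either it has an ε-production, or it has a production whose right-hand side consists entirely of nullable non-terminals.

ε-productions: F → ε
So F is immediately nullable.
No further non-terminal can be added: every production for the remaining non-terminals contains a terminal or a non-nullable non-terminal.
Nullable = { 'F' }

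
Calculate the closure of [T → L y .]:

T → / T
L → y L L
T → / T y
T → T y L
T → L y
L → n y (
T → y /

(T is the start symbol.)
{ [T → L y .] }

Start with: [T → L y .]
The dot is at the end, so nothing is added.

CLOSURE = { [T → L y .] }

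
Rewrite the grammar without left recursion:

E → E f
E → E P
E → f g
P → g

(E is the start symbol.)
E → f g E'
E' → f E'
E' → P E'
E' → ε
P → g

E is directly left-recursive. The standard transformation for
  A → A α₁ | ... | A α_m | β₁ | ... | β_n
is
  A  → β₁ A' | ... | β_n A'
  A' → α₁ A' | ... | α_m A' | ε

E → f g becomes E → f g E'
E → E f becomes E' → f E'
E → E P becomes E' → P E'
Add E' → ε

Productions for other non-terminals are unchanged:
  P → g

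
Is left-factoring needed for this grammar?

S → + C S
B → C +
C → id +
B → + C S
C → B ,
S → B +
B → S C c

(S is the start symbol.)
Left-factoring is needed when two productions for the same non-terminal
share a common prefix on the right-hand side.

Productions for S:
  S → + C S
  S → B +
Productions for B:
  B → C +
  B → + C S
  B → S C c
Productions for C:
  C → id +
  C → B ,

No common prefixes found.

Answer: No, left-factoring is not needed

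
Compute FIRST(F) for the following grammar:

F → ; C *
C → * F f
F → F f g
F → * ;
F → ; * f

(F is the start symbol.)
From F → ; C *:
  - ';' is a terminal: add ';' and stop
From F → F f g:
  - F is the symbol being defined: contributes nothing new
    F is not nullable, so stop
From F → * ;:
  - '*' is a terminal: add '*' and stop
From F → ; * f:
  - ';' is a terminal: add ';' and stop

Collecting: FIRST(F) = { '*', ';' }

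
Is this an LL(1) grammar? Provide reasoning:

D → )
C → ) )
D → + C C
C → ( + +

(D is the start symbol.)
A grammar is LL(1) if for each non-terminal N with multiple productions, the predict sets of those productions are pairwise disjoint, where PREDICT(N → α) = (FIRST(α) \ {ε}) ∪ (FOLLOW(N) if α ⇒* ε).

For D:
  PREDICT(D → ')') = { ')' }
  PREDICT(D → '+' C C) = { '+' }
For C:
  PREDICT(C → ')' ')') = { ')' }
  PREDICT(C → '(' '+' '+') = { '(' }

All predict sets are disjoint. The grammar IS LL(1).

Answer: Yes, the grammar is LL(1).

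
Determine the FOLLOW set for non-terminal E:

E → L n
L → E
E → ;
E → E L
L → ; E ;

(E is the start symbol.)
{ $, ';', 'n' }

To compute FOLLOW(E), find every occurrence of E on a right-hand side N → α E β: add FIRST(β) \ {ε}, and if β is empty or nullable also add FOLLOW(N). Iterate to a fixed point.

E is the start symbol, so $ ∈ FOLLOW(E).
In L → E: E is at the end, add FOLLOW(L)
In E → E L: E is followed by L, add FIRST(L) \ {ε} = { ';' }
In L → ; E ;: E is followed by ';', add FIRST(';') \ {ε} = { ';' }

The FOLLOW sets referred to above (computed the same way, to a fixed point):
  FOLLOW(L) = { $, ';', 'n' }

Taking the union: FOLLOW(E) = { $, ';', 'n' }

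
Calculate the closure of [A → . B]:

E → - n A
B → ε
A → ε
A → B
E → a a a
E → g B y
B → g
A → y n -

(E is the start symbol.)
{ [A → . B], [B → . g], [B → .] }

To compute CLOSURE, for each item [A → α.Bβ] where B is a non-terminal, add [B → .γ] for all productions B → γ; repeat for the newly added items until nothing changes.

Start with: [A → . B]
  [A → . B] has the dot before B: add [B → .], [B → . g]
No further items can be added.

CLOSURE = { [A → . B], [B → . g], [B → .] }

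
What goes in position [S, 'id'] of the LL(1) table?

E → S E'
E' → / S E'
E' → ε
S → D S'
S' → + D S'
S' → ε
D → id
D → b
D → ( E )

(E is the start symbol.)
S → D S'

To find M[S, 'id'], we find productions for S where 'id' is in the predict set (PREDICT(N → α) = (FIRST(α) \ {ε}) ∪ (FOLLOW(N) if α ⇒* ε)).

Relevant sets:
  FIRST(D) = { '(', 'b', 'id' }

S → D S': PREDICT = { '(', 'b', 'id' }
  'id' is in predict set, so this production goes in M[S, 'id']

M[S, 'id'] = S → D S'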